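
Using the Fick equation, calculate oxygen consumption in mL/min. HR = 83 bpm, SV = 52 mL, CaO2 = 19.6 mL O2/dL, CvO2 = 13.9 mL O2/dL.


CO = HR*SV = 83*52/1000 = 4.316 L/min
a-v O2 diff = 19.6 - 13.9 = 5.7 mL/dL
VO2 = CO * (CaO2-CvO2) * 10 dL/L
VO2 = 4.316 * 5.7 * 10
VO2 = 246 mL/min


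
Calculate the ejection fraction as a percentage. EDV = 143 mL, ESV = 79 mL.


SV = EDV - ESV = 143 - 79 = 64 mL
EF = SV/EDV * 100 = 64/143 * 100
EF = 44.76%


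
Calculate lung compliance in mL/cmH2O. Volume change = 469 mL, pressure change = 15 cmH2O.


C = dV / dP
C = 469 / 15
C = 31.27 mL/cmH2O


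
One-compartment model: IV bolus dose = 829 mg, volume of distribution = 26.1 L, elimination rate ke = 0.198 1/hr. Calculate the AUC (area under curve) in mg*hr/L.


C0 = Dose/Vd = 829/26.1 = 31.7625 mg/L
AUC = C0/ke = 31.7625/0.198
AUC = 160.4 mg*hr/L


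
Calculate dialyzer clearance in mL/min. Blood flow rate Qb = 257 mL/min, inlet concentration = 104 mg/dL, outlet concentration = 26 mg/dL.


K = Qb * (Cb_in - Cb_out) / Cb_in
K = 257 * (104 - 26) / 104
K = 192.8 mL/min


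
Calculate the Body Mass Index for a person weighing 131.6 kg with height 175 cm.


BMI = weight / height^2
height = 175 cm = 1.75 m
BMI = 131.6 / 1.75^2
BMI = 42.97 kg/m^2


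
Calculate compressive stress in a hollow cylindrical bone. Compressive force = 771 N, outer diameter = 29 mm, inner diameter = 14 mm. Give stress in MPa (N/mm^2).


A = pi*(r_o^2 - r_i^2)
r_o = 14.5 mm, r_i = 7 mm
A = 506.582 mm^2
sigma = F/A = 771 / 506.582
sigma = 1.522 MPa


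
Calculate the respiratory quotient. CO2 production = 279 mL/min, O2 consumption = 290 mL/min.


RQ = VCO2 / VO2
RQ = 279 / 290
RQ = 0.9621


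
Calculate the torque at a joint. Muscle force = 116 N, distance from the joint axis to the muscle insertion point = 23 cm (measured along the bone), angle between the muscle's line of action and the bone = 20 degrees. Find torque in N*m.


Torque = F * d * sin(theta)   (moment arm = d*sin(theta))
d = 23 cm = 0.23 m
Torque = 116 * 0.23 * sin(20)
Torque = 9.125 N*m


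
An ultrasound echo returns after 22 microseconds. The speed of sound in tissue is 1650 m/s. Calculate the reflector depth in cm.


depth = c * t / 2
t = 22 us = 2.2000e-05 s
depth = 1650 * 2.2000e-05 / 2
depth = 0.01815 m = 1.815 cm


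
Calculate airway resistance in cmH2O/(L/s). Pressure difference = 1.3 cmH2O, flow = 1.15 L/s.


R = dP / flow
R = 1.3 / 1.15
R = 1.13 cmH2O/(L/s)


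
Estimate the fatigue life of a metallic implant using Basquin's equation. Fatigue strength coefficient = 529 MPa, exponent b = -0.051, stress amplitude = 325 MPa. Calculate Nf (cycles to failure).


sigma_a = sigma_f' * (2Nf)^b
2Nf = (sigma_a/sigma_f')^(1/b)
2Nf = (325/529)^(1/-0.051)
2Nf = 14075.917
Nf = 7038


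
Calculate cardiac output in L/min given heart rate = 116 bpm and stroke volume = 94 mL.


CO = HR * SV
CO = 116 * 94 / 1000
CO = 10.9 L/min


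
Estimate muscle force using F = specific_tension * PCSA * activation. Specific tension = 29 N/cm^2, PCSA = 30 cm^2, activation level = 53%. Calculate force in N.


F = sigma * PCSA * activation
F = 29 * 30 * 0.53
F = 461.1 N


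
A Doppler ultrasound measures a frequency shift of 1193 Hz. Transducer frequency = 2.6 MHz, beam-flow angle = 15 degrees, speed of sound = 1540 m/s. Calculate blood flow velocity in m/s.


v = fd * c / (2 * f0 * cos(theta))
v = 1193 * 1540 / (2 * 2.6000e+06 * cos(15))
v = 0.3658 m/s


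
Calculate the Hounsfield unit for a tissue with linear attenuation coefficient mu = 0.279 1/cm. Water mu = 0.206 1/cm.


HU = ((mu_tissue - mu_water) / mu_water) * 1000
HU = ((0.279 - 0.206) / 0.206) * 1000
HU = 354.4


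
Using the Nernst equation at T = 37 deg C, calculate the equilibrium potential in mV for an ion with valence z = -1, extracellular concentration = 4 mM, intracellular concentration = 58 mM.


E = (RT/(zF)) * ln(C_out/C_in)
T = 37 + 273.15 = 310.15 K
E = (8.314 * 310.15 / (-1 * 96485)) * ln(4/58)
E = 71.47 mV


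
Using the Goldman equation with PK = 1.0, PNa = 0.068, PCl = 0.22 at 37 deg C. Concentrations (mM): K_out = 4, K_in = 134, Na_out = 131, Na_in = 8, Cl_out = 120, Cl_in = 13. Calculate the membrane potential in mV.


Vm = (RT/F)*ln((PK*Ko + PNa*Nao + PCl*Cli)/(PK*Ki + PNa*Nai + PCl*Clo))
Numer = 15.768, Denom = 160.944
Vm = -62.08 mV


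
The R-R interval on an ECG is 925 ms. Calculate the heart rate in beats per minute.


HR = 60 / RR_interval(s)
RR = 925 ms = 0.925 s
HR = 60 / 0.925 = 64.86 bpm


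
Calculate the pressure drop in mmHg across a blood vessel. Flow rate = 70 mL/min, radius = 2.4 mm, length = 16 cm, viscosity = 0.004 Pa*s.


dP = 8*mu*L*Q / (pi*r^4)
Q = 70 mL/min = 1.16667e-06 m^3/s
dP = 57.309 Pa = 57.309 / 133.322 mmHg = 0.4299 mmHg


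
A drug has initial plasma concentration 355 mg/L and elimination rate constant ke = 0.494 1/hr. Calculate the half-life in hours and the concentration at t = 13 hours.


t_half = ln(2) / ke = 0.693147 / 0.494 = 1.403 hr
C(t) = C0 * exp(-ke*t) = 355 * exp(-0.494*13)
C(13) = 0.577 mg/L


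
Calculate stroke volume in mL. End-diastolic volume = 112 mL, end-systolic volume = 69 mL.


SV = EDV - ESV
SV = 112 - 69
SV = 43 mL


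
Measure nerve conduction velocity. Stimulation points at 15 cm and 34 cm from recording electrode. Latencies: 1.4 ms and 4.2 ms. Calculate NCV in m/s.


Distance = (34 - 15) / 100 = 0.19 m
dt = (4.2 - 1.4) / 1000 = 0.0028 s
NCV = dist / dt = 67.86 m/s


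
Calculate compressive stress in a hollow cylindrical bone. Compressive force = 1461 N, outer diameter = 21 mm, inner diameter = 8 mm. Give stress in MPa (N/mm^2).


A = pi*(r_o^2 - r_i^2)
r_o = 10.5 mm, r_i = 4 mm
A = 296.095 mm^2
sigma = F/A = 1461 / 296.095
sigma = 4.934 MPa


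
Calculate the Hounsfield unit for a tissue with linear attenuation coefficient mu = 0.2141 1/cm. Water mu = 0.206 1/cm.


HU = ((mu_tissue - mu_water) / mu_water) * 1000
HU = ((0.2141 - 0.206) / 0.206) * 1000
HU = 39.32


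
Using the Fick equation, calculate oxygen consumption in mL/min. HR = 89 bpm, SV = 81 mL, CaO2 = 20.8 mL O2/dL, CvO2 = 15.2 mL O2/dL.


CO = HR*SV = 89*81/1000 = 7.209 L/min
a-v O2 diff = 20.8 - 15.2 = 5.6 mL/dL
VO2 = CO * (CaO2-CvO2) * 10 dL/L
VO2 = 7.209 * 5.6 * 10
VO2 = 403.7 mL/min


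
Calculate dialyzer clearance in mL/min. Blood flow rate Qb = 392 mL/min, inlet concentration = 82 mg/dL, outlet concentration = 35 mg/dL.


K = Qb * (Cb_in - Cb_out) / Cb_in
K = 392 * (82 - 35) / 82
K = 224.7 mL/min


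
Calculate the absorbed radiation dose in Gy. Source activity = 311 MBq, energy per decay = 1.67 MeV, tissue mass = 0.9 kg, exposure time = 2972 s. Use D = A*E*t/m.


A = 311 MBq = 3.1100e+08 Bq
E = 1.67 MeV = 2.67534e-13 J
D = A*E*t/m = 3.1100e+08*2.67534e-13*2972/0.9
D = 0.2748 Gy


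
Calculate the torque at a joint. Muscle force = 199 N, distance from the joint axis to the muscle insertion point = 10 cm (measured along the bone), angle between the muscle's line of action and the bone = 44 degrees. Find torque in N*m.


Torque = F * d * sin(theta)   (moment arm = d*sin(theta))
d = 10 cm = 0.1 m
Torque = 199 * 0.1 * sin(44)
Torque = 13.82 N*m


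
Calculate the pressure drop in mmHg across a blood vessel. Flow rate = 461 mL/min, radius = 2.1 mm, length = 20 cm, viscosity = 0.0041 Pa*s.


dP = 8*mu*L*Q / (pi*r^4)
Q = 461 mL/min = 7.68333e-06 m^3/s
dP = 824.947 Pa = 824.947 / 133.322 mmHg = 6.188 mmHg


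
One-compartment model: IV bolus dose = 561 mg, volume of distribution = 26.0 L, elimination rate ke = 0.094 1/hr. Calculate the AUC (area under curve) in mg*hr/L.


C0 = Dose/Vd = 561/26.0 = 21.5769 mg/L
AUC = C0/ke = 21.5769/0.094
AUC = 229.5 mg*hr/L


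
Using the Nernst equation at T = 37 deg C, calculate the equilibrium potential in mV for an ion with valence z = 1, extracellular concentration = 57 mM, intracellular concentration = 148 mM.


E = (RT/(zF)) * ln(C_out/C_in)
T = 37 + 273.15 = 310.15 K
E = (8.314 * 310.15 / (1 * 96485)) * ln(57/148)
E = -25.5 mV


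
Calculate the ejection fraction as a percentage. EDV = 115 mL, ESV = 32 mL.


SV = EDV - ESV = 115 - 32 = 83 mL
EF = SV/EDV * 100 = 83/115 * 100
EF = 72.17%


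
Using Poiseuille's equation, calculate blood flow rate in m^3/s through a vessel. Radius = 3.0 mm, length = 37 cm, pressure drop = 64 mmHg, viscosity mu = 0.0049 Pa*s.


Q = pi*r^4*dP / (8*mu*L)
r = 0.003 m, L = 0.37 m
dP = 64 mmHg = 8532.608 Pa
Q = 1.4970e-04 m^3/s


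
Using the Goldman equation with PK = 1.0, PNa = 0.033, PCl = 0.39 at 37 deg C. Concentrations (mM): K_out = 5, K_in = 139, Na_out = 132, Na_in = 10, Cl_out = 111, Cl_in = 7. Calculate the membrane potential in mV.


Vm = (RT/F)*ln((PK*Ko + PNa*Nao + PCl*Cli)/(PK*Ki + PNa*Nai + PCl*Clo))
Numer = 12.086, Denom = 182.62
Vm = -72.57 mV


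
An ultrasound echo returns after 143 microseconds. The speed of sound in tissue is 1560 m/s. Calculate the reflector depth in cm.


depth = c * t / 2
t = 143 us = 1.4300e-04 s
depth = 1560 * 1.4300e-04 / 2
depth = 0.11154 m = 11.154 cm


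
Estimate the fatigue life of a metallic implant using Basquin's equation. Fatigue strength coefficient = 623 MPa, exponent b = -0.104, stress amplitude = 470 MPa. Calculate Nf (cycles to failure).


sigma_a = sigma_f' * (2Nf)^b
2Nf = (sigma_a/sigma_f')^(1/b)
2Nf = (470/623)^(1/-0.104)
2Nf = 15.025493
Nf = 7.513


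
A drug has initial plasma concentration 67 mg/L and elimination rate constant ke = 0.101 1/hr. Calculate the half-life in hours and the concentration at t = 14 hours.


t_half = ln(2) / ke = 0.693147 / 0.101 = 6.863 hr
C(t) = C0 * exp(-ke*t) = 67 * exp(-0.101*14)
C(14) = 16.29 mg/L


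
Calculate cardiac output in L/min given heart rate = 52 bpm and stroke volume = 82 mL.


CO = HR * SV
CO = 52 * 82 / 1000
CO = 4.264 L/min


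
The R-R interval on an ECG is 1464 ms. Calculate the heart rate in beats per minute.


HR = 60 / RR_interval(s)
RR = 1464 ms = 1.464 s
HR = 60 / 1.464 = 40.98 bpm


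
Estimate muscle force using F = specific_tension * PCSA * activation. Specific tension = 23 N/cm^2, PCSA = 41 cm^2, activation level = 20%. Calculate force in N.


F = sigma * PCSA * activation
F = 23 * 41 * 0.2
F = 188.6 N


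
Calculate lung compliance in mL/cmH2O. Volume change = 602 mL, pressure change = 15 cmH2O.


C = dV / dP
C = 602 / 15
C = 40.13 mL/cmH2O


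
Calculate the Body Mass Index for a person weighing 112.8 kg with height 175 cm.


BMI = weight / height^2
height = 175 cm = 1.75 m
BMI = 112.8 / 1.75^2
BMI = 36.83 kg/m^2


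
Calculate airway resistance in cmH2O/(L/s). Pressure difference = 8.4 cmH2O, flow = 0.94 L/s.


R = dP / flow
R = 8.4 / 0.94
R = 8.936 cmH2O/(L/s)


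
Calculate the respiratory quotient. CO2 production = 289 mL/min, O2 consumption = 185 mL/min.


RQ = VCO2 / VO2
RQ = 289 / 185
RQ = 1.562


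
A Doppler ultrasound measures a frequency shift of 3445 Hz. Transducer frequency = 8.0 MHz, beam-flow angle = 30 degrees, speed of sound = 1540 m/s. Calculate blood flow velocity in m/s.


v = fd * c / (2 * f0 * cos(theta))
v = 3445 * 1540 / (2 * 8.0000e+06 * cos(30))
v = 0.3829 m/s


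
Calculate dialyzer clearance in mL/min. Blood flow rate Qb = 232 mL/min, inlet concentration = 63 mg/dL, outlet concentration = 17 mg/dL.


K = Qb * (Cb_in - Cb_out) / Cb_in
K = 232 * (63 - 17) / 63
K = 169.4 mL/min


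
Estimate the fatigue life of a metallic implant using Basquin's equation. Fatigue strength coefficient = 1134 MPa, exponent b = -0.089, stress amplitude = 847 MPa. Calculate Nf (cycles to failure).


sigma_a = sigma_f' * (2Nf)^b
2Nf = (sigma_a/sigma_f')^(1/b)
2Nf = (847/1134)^(1/-0.089)
2Nf = 26.541691
Nf = 13.27


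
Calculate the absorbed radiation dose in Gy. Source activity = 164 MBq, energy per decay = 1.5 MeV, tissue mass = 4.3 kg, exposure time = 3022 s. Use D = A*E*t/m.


A = 164 MBq = 1.6400e+08 Bq
E = 1.5 MeV = 2.403e-13 J
D = A*E*t/m = 1.6400e+08*2.403e-13*3022/4.3
D = 0.0277 Gy


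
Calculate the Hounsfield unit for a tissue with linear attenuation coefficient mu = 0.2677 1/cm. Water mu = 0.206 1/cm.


HU = ((mu_tissue - mu_water) / mu_water) * 1000
HU = ((0.2677 - 0.206) / 0.206) * 1000
HU = 299.5


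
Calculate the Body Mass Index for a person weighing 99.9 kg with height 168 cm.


BMI = weight / height^2
height = 168 cm = 1.68 m
BMI = 99.9 / 1.68^2
BMI = 35.4 kg/m^2


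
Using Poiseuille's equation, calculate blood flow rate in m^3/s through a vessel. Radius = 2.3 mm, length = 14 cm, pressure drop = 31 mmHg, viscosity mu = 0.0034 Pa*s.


Q = pi*r^4*dP / (8*mu*L)
r = 0.0023 m, L = 0.14 m
dP = 31 mmHg = 4132.982 Pa
Q = 9.5417e-05 m^3/s


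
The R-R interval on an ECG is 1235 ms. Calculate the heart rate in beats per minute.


HR = 60 / RR_interval(s)
RR = 1235 ms = 1.235 s
HR = 60 / 1.235 = 48.58 bpm


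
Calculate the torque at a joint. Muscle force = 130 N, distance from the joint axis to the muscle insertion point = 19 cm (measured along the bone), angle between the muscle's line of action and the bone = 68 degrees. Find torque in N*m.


Torque = F * d * sin(theta)   (moment arm = d*sin(theta))
d = 19 cm = 0.19 m
Torque = 130 * 0.19 * sin(68)
Torque = 22.9 N*m


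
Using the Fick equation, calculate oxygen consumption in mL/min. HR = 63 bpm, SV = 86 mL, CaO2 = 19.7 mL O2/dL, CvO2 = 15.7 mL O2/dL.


CO = HR*SV = 63*86/1000 = 5.418 L/min
a-v O2 diff = 19.7 - 15.7 = 4 mL/dL
VO2 = CO * (CaO2-CvO2) * 10 dL/L
VO2 = 5.418 * 4 * 10
VO2 = 216.7 mL/min


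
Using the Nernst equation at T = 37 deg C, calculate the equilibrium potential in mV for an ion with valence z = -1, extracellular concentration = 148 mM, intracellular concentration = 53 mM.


E = (RT/(zF)) * ln(C_out/C_in)
T = 37 + 273.15 = 310.15 K
E = (8.314 * 310.15 / (-1 * 96485)) * ln(148/53)
E = -27.44 mV


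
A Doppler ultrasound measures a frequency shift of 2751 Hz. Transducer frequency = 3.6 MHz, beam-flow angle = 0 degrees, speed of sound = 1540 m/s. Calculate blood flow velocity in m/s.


v = fd * c / (2 * f0 * cos(theta))
v = 2751 * 1540 / (2 * 3.6000e+06 * cos(0))
v = 0.5884 m/s


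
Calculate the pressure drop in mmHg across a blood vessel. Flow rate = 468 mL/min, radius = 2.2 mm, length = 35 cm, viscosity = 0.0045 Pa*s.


dP = 8*mu*L*Q / (pi*r^4)
Q = 468 mL/min = 7.8e-06 m^3/s
dP = 1335.44 Pa = 1335.44 / 133.322 mmHg = 10.02 mmHg


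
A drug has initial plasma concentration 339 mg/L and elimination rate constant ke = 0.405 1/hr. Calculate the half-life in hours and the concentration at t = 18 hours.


t_half = ln(2) / ke = 0.693147 / 0.405 = 1.711 hr
C(t) = C0 * exp(-ke*t) = 339 * exp(-0.405*18)
C(18) = 0.2313 mg/L


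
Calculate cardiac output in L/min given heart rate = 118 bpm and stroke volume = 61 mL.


CO = HR * SV
CO = 118 * 61 / 1000
CO = 7.198 L/min


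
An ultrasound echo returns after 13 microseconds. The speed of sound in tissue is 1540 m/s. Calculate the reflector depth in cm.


depth = c * t / 2
t = 13 us = 1.3000e-05 s
depth = 1540 * 1.3000e-05 / 2
depth = 0.01001 m = 1.001 cm


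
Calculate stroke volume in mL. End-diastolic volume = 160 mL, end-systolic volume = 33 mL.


SV = EDV - ESV
SV = 160 - 33
SV = 127 mL


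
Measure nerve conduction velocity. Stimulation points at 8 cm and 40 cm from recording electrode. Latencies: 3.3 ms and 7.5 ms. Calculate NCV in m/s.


Distance = (40 - 8) / 100 = 0.32 m
dt = (7.5 - 3.3) / 1000 = 0.0042 s
NCV = dist / dt = 76.19 m/s


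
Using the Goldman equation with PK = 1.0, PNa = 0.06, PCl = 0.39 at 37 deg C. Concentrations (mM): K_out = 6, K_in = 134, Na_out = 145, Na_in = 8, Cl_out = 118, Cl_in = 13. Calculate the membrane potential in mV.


Vm = (RT/F)*ln((PK*Ko + PNa*Nao + PCl*Cli)/(PK*Ki + PNa*Nai + PCl*Clo))
Numer = 19.77, Denom = 180.5
Vm = -59.1 mV


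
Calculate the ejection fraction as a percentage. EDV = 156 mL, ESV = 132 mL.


SV = EDV - ESV = 156 - 132 = 24 mL
EF = SV/EDV * 100 = 24/156 * 100
EF = 15.38%


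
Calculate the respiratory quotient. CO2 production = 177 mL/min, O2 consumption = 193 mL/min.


RQ = VCO2 / VO2
RQ = 177 / 193
RQ = 0.9171


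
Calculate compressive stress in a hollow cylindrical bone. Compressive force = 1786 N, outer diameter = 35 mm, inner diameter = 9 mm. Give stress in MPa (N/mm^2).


A = pi*(r_o^2 - r_i^2)
r_o = 17.5 mm, r_i = 4.5 mm
A = 898.495 mm^2
sigma = F/A = 1786 / 898.495
sigma = 1.988 MPa


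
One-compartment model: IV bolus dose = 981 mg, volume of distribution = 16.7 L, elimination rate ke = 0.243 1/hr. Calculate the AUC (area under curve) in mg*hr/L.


C0 = Dose/Vd = 981/16.7 = 58.7425 mg/L
AUC = C0/ke = 58.7425/0.243
AUC = 241.7 mg*hr/L


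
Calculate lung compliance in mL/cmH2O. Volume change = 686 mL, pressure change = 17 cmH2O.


C = dV / dP
C = 686 / 17
C = 40.35 mL/cmH2O


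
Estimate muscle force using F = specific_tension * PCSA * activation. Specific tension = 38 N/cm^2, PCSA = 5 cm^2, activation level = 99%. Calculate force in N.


F = sigma * PCSA * activation
F = 38 * 5 * 0.99
F = 188.1 N


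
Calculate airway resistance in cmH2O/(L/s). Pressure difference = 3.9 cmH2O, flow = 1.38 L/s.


R = dP / flow
R = 3.9 / 1.38
R = 2.826 cmH2O/(L/s)


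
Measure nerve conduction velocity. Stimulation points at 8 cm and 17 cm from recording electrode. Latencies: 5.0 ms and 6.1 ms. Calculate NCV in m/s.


Distance = (17 - 8) / 100 = 0.09 m
dt = (6.1 - 5.0) / 1000 = 0.0011 s
NCV = dist / dt = 81.82 m/s


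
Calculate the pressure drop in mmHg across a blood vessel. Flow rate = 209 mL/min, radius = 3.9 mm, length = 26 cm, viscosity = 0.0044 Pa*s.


dP = 8*mu*L*Q / (pi*r^4)
Q = 209 mL/min = 3.48333e-06 m^3/s
dP = 43.8634 Pa = 43.8634 / 133.322 mmHg = 0.329 mmHg


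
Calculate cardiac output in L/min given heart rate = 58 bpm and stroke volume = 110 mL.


CO = HR * SV
CO = 58 * 110 / 1000
CO = 6.38 L/min


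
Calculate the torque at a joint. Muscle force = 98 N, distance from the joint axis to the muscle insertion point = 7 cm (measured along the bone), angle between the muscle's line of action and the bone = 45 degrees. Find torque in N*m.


Torque = F * d * sin(theta)   (moment arm = d*sin(theta))
d = 7 cm = 0.07 m
Torque = 98 * 0.07 * sin(45)
Torque = 4.851 N*m


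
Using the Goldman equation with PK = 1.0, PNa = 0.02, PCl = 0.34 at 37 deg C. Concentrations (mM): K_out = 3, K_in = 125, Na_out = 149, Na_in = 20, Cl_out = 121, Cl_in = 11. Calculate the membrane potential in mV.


Vm = (RT/F)*ln((PK*Ko + PNa*Nao + PCl*Cli)/(PK*Ki + PNa*Nai + PCl*Clo))
Numer = 9.72, Denom = 166.54
Vm = -75.93 mV


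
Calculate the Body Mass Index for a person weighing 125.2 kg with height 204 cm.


BMI = weight / height^2
height = 204 cm = 2.04 m
BMI = 125.2 / 2.04^2
BMI = 30.08 kg/m^2


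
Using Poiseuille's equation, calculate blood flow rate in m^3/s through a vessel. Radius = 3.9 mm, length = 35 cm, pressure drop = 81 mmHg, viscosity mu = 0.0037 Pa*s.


Q = pi*r^4*dP / (8*mu*L)
r = 0.0039 m, L = 0.35 m
dP = 81 mmHg = 10799.082 Pa
Q = 7.5759e-04 m^3/s


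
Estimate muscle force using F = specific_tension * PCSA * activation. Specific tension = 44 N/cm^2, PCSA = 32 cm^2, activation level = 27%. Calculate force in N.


F = sigma * PCSA * activation
F = 44 * 32 * 0.27
F = 380.2 N


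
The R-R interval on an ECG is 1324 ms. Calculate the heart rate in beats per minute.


HR = 60 / RR_interval(s)
RR = 1324 ms = 1.324 s
HR = 60 / 1.324 = 45.32 bpm


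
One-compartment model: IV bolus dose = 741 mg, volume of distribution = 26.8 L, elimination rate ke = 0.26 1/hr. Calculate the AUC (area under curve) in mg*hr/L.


C0 = Dose/Vd = 741/26.8 = 27.6493 mg/L
AUC = C0/ke = 27.6493/0.26
AUC = 106.3 mg*hr/L


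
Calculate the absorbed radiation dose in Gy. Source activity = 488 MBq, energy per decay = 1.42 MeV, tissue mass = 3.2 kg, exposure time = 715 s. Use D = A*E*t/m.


A = 488 MBq = 4.8800e+08 Bq
E = 1.42 MeV = 2.27484e-13 J
D = A*E*t/m = 4.8800e+08*2.27484e-13*715/3.2
D = 0.0248 Gy


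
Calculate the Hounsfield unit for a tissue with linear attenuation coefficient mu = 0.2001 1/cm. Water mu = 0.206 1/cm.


HU = ((mu_tissue - mu_water) / mu_water) * 1000
HU = ((0.2001 - 0.206) / 0.206) * 1000
HU = -28.64


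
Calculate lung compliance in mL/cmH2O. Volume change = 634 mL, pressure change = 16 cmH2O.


C = dV / dP
C = 634 / 16
C = 39.62 mL/cmH2O


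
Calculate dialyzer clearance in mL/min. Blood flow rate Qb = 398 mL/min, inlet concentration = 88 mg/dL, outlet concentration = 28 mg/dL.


K = Qb * (Cb_in - Cb_out) / Cb_in
K = 398 * (88 - 28) / 88
K = 271.4 mL/min


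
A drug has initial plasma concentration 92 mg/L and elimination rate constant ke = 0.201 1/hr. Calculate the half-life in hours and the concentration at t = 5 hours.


t_half = ln(2) / ke = 0.693147 / 0.201 = 3.448 hr
C(t) = C0 * exp(-ke*t) = 92 * exp(-0.201*5)
C(5) = 33.68 mg/L


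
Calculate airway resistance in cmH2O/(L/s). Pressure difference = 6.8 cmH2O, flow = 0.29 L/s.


R = dP / flow
R = 6.8 / 0.29
R = 23.45 cmH2O/(L/s)


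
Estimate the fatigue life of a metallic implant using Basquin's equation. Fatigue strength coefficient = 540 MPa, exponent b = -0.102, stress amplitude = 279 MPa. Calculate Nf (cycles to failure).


sigma_a = sigma_f' * (2Nf)^b
2Nf = (sigma_a/sigma_f')^(1/b)
2Nf = (279/540)^(1/-0.102)
2Nf = 648.13029
Nf = 324.1


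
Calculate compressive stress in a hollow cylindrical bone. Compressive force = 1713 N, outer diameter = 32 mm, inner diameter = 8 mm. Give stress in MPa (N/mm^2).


A = pi*(r_o^2 - r_i^2)
r_o = 16 mm, r_i = 4 mm
A = 753.982 mm^2
sigma = F/A = 1713 / 753.982
sigma = 2.272 MPa


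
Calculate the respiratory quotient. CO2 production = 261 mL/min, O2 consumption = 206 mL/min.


RQ = VCO2 / VO2
RQ = 261 / 206
RQ = 1.267


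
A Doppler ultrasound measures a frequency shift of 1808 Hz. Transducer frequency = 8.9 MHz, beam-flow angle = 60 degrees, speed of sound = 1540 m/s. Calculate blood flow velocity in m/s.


v = fd * c / (2 * f0 * cos(theta))
v = 1808 * 1540 / (2 * 8.9000e+06 * cos(60))
v = 0.3128 m/s


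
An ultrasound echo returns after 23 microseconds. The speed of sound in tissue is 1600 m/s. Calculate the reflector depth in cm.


depth = c * t / 2
t = 23 us = 2.3000e-05 s
depth = 1600 * 2.3000e-05 / 2
depth = 0.0184 m = 1.84 cm


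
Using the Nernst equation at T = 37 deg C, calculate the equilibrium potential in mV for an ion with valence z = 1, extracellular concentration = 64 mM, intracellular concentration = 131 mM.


E = (RT/(zF)) * ln(C_out/C_in)
T = 37 + 273.15 = 310.15 K
E = (8.314 * 310.15 / (1 * 96485)) * ln(64/131)
E = -19.14 mV


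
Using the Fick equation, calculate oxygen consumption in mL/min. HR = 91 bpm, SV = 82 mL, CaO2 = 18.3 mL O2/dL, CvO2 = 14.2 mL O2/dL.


CO = HR*SV = 91*82/1000 = 7.462 L/min
a-v O2 diff = 18.3 - 14.2 = 4.1 mL/dL
VO2 = CO * (CaO2-CvO2) * 10 dL/L
VO2 = 7.462 * 4.1 * 10
VO2 = 305.9 mL/min


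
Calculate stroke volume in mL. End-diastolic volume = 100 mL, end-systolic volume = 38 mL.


SV = EDV - ESV
SV = 100 - 38
SV = 62 mL


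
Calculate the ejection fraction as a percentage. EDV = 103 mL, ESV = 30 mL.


SV = EDV - ESV = 103 - 30 = 73 mL
EF = SV/EDV * 100 = 73/103 * 100
EF = 70.87%


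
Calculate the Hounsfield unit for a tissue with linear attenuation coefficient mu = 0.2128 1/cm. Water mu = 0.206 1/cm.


HU = ((mu_tissue - mu_water) / mu_water) * 1000
HU = ((0.2128 - 0.206) / 0.206) * 1000
HU = 33.01


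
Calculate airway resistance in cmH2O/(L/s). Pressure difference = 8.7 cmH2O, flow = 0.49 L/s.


R = dP / flow
R = 8.7 / 0.49
R = 17.76 cmH2O/(L/s)


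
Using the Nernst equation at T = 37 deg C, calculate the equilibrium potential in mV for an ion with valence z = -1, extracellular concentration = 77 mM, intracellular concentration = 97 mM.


E = (RT/(zF)) * ln(C_out/C_in)
T = 37 + 273.15 = 310.15 K
E = (8.314 * 310.15 / (-1 * 96485)) * ln(77/97)
E = 6.171 mV


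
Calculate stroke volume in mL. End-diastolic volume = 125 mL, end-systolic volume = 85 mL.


SV = EDV - ESV
SV = 125 - 85
SV = 40 mL


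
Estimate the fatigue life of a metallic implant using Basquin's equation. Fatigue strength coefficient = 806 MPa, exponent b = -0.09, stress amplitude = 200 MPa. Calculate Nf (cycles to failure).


sigma_a = sigma_f' * (2Nf)^b
2Nf = (sigma_a/sigma_f')^(1/b)
2Nf = (200/806)^(1/-0.09)
2Nf = 5316326.2
Nf = 2.6582e+06


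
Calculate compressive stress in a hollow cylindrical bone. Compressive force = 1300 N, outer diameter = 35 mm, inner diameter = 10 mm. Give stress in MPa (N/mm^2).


A = pi*(r_o^2 - r_i^2)
r_o = 17.5 mm, r_i = 5 mm
A = 883.573 mm^2
sigma = F/A = 1300 / 883.573
sigma = 1.471 MPa


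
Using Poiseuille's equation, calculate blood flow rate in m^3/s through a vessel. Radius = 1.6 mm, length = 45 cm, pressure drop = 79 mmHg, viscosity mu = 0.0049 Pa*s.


Q = pi*r^4*dP / (8*mu*L)
r = 0.0016 m, L = 0.45 m
dP = 79 mmHg = 10532.438 Pa
Q = 1.2293e-05 m^3/s


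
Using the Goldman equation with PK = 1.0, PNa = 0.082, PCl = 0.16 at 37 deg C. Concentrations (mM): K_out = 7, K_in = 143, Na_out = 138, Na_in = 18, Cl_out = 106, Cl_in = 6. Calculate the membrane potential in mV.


Vm = (RT/F)*ln((PK*Ko + PNa*Nao + PCl*Cli)/(PK*Ki + PNa*Nai + PCl*Clo))
Numer = 19.276, Denom = 161.436
Vm = -56.8 mV


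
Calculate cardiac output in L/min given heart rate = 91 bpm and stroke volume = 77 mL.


CO = HR * SV
CO = 91 * 77 / 1000
CO = 7.007 L/min


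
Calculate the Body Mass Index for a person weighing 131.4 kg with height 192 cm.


BMI = weight / height^2
height = 192 cm = 1.92 m
BMI = 131.4 / 1.92^2
BMI = 35.64 kg/m^2


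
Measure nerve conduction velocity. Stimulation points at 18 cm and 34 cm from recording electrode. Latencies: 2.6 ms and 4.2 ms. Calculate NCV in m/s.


Distance = (34 - 18) / 100 = 0.16 m
dt = (4.2 - 2.6) / 1000 = 0.0016 s
NCV = dist / dt = 100 m/s


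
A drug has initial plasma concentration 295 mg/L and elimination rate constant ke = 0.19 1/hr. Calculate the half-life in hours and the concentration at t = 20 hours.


t_half = ln(2) / ke = 0.693147 / 0.19 = 3.648 hr
C(t) = C0 * exp(-ke*t) = 295 * exp(-0.19*20)
C(20) = 6.599 mg/L


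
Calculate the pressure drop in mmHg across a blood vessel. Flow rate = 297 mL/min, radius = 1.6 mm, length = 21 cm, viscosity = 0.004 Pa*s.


dP = 8*mu*L*Q / (pi*r^4)
Q = 297 mL/min = 4.95e-06 m^3/s
dP = 1615.64 Pa = 1615.64 / 133.322 mmHg = 12.12 mmHg


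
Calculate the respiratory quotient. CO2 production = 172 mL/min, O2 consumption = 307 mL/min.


RQ = VCO2 / VO2
RQ = 172 / 307
RQ = 0.5603


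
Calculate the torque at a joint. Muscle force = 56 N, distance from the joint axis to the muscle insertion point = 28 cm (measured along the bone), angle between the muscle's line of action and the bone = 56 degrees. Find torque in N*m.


Torque = F * d * sin(theta)   (moment arm = d*sin(theta))
d = 28 cm = 0.28 m
Torque = 56 * 0.28 * sin(56)
Torque = 13 N*m


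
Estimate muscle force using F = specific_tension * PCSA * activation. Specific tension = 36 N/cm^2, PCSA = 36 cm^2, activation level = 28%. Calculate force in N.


F = sigma * PCSA * activation
F = 36 * 36 * 0.28
F = 362.9 N


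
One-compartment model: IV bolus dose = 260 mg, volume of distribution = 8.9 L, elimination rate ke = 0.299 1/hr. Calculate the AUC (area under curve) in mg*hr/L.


C0 = Dose/Vd = 260/8.9 = 29.2135 mg/L
AUC = C0/ke = 29.2135/0.299
AUC = 97.7 mg*hr/L


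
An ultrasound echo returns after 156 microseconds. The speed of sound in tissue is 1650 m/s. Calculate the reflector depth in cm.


depth = c * t / 2
t = 156 us = 1.5600e-04 s
depth = 1650 * 1.5600e-04 / 2
depth = 0.1287 m = 12.87 cm


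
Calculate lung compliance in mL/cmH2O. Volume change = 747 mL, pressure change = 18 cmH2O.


C = dV / dP
C = 747 / 18
C = 41.5 mL/cmH2O


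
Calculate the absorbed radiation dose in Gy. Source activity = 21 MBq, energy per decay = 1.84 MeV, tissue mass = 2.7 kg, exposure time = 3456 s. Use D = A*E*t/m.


A = 21 MBq = 2.1000e+07 Bq
E = 1.84 MeV = 2.94768e-13 J
D = A*E*t/m = 2.1000e+07*2.94768e-13*3456/2.7
D = 0.007923 Gy


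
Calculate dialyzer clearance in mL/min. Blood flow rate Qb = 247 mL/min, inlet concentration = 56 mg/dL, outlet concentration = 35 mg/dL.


K = Qb * (Cb_in - Cb_out) / Cb_in
K = 247 * (56 - 35) / 56
K = 92.62 mL/min


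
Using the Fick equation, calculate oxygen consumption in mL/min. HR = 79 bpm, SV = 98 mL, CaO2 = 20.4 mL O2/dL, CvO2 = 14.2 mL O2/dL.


CO = HR*SV = 79*98/1000 = 7.742 L/min
a-v O2 diff = 20.4 - 14.2 = 6.2 mL/dL
VO2 = CO * (CaO2-CvO2) * 10 dL/L
VO2 = 7.742 * 6.2 * 10
VO2 = 480 mL/min


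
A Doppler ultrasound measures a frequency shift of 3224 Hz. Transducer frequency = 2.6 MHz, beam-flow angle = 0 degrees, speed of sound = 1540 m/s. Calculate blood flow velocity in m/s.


v = fd * c / (2 * f0 * cos(theta))
v = 3224 * 1540 / (2 * 2.6000e+06 * cos(0))
v = 0.9548 m/s


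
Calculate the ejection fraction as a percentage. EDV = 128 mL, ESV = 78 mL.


SV = EDV - ESV = 128 - 78 = 50 mL
EF = SV/EDV * 100 = 50/128 * 100
EF = 39.06%


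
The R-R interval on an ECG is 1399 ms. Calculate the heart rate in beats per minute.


HR = 60 / RR_interval(s)
RR = 1399 ms = 1.399 s
HR = 60 / 1.399 = 42.89 bpm


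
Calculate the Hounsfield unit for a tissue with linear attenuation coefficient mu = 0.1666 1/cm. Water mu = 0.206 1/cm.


HU = ((mu_tissue - mu_water) / mu_water) * 1000
HU = ((0.1666 - 0.206) / 0.206) * 1000
HU = -191.3


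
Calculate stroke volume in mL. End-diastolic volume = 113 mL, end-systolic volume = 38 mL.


SV = EDV - ESV
SV = 113 - 38
SV = 75 mL


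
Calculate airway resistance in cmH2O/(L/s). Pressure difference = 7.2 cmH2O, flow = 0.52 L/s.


R = dP / flow
R = 7.2 / 0.52
R = 13.85 cmH2O/(L/s)


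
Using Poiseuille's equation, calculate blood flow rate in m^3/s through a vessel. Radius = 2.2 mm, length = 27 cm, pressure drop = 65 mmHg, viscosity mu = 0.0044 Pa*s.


Q = pi*r^4*dP / (8*mu*L)
r = 0.0022 m, L = 0.27 m
dP = 65 mmHg = 8665.93 Pa
Q = 6.7104e-05 m^3/s


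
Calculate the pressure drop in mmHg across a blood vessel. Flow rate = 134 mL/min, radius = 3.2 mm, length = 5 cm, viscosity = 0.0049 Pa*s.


dP = 8*mu*L*Q / (pi*r^4)
Q = 134 mL/min = 2.23333e-06 m^3/s
dP = 13.288 Pa = 13.288 / 133.322 mmHg = 0.09967 mmHg


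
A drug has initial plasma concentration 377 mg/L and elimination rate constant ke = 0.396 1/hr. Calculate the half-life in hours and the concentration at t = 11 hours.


t_half = ln(2) / ke = 0.693147 / 0.396 = 1.75 hr
C(t) = C0 * exp(-ke*t) = 377 * exp(-0.396*11)
C(11) = 4.837 mg/L


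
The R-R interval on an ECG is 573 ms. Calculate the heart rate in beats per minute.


HR = 60 / RR_interval(s)
RR = 573 ms = 0.573 s
HR = 60 / 0.573 = 104.7 bpm


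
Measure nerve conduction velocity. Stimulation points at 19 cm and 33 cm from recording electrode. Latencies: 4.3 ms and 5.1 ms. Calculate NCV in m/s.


Distance = (33 - 19) / 100 = 0.14 m
dt = (5.1 - 4.3) / 1000 = 8.0000e-04 s
NCV = dist / dt = 175 m/s


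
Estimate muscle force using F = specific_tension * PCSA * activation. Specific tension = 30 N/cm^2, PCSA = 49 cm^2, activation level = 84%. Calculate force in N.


F = sigma * PCSA * activation
F = 30 * 49 * 0.84
F = 1235 N


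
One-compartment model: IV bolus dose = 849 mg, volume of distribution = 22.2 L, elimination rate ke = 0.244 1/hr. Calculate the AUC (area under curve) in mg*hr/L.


C0 = Dose/Vd = 849/22.2 = 38.2432 mg/L
AUC = C0/ke = 38.2432/0.244
AUC = 156.7 mg*hr/L


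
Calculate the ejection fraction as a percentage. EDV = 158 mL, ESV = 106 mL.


SV = EDV - ESV = 158 - 106 = 52 mL
EF = SV/EDV * 100 = 52/158 * 100
EF = 32.91%


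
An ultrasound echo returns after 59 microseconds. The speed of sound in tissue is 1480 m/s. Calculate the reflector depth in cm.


depth = c * t / 2
t = 59 us = 5.9000e-05 s
depth = 1480 * 5.9000e-05 / 2
depth = 0.04366 m = 4.366 cm


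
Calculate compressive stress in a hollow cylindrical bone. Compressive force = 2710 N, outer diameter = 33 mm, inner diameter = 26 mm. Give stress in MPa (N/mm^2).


A = pi*(r_o^2 - r_i^2)
r_o = 16.5 mm, r_i = 13 mm
A = 324.369 mm^2
sigma = F/A = 2710 / 324.369
sigma = 8.355 MPa


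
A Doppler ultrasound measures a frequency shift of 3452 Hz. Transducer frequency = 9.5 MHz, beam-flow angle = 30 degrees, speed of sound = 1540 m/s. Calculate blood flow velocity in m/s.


v = fd * c / (2 * f0 * cos(theta))
v = 3452 * 1540 / (2 * 9.5000e+06 * cos(30))
v = 0.3231 m/s


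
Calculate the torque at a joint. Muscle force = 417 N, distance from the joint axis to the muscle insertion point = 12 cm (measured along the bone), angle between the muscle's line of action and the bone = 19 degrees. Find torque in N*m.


Torque = F * d * sin(theta)   (moment arm = d*sin(theta))
d = 12 cm = 0.12 m
Torque = 417 * 0.12 * sin(19)
Torque = 16.29 N*m


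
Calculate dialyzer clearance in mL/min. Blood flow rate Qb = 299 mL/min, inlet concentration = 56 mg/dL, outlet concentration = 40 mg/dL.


K = Qb * (Cb_in - Cb_out) / Cb_in
K = 299 * (56 - 40) / 56
K = 85.43 mL/min


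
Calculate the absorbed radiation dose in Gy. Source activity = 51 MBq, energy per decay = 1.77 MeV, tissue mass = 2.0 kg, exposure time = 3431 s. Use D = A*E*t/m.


A = 51 MBq = 5.1000e+07 Bq
E = 1.77 MeV = 2.83554e-13 J
D = A*E*t/m = 5.1000e+07*2.83554e-13*3431/2.0
D = 0.02481 Gy


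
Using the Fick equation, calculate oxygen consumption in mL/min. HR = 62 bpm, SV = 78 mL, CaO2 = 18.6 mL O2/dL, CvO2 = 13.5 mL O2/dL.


CO = HR*SV = 62*78/1000 = 4.836 L/min
a-v O2 diff = 18.6 - 13.5 = 5.1 mL/dL
VO2 = CO * (CaO2-CvO2) * 10 dL/L
VO2 = 4.836 * 5.1 * 10
VO2 = 246.6 mL/min


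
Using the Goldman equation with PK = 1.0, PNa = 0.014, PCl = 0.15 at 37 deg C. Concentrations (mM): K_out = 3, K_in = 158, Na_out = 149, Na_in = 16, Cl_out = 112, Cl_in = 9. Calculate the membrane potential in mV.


Vm = (RT/F)*ln((PK*Ko + PNa*Nao + PCl*Cli)/(PK*Ki + PNa*Nai + PCl*Clo))
Numer = 6.436, Denom = 175.024
Vm = -88.27 mV


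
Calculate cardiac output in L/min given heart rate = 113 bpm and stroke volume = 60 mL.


CO = HR * SV
CO = 113 * 60 / 1000
CO = 6.78 L/min


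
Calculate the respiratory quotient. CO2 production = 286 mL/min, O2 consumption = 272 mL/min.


RQ = VCO2 / VO2
RQ = 286 / 272
RQ = 1.051


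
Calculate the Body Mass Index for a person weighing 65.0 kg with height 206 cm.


BMI = weight / height^2
height = 206 cm = 2.06 m
BMI = 65.0 / 2.06^2
BMI = 15.32 kg/m^2


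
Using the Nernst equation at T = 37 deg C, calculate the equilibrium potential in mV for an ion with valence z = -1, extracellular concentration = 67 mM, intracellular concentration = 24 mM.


E = (RT/(zF)) * ln(C_out/C_in)
T = 37 + 273.15 = 310.15 K
E = (8.314 * 310.15 / (-1 * 96485)) * ln(67/24)
E = -27.44 mV


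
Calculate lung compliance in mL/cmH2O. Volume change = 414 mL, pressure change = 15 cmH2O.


C = dV / dP
C = 414 / 15
C = 27.6 mL/cmH2O


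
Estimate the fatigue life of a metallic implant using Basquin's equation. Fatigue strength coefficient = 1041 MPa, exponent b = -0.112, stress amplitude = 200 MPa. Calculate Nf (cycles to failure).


sigma_a = sigma_f' * (2Nf)^b
2Nf = (sigma_a/sigma_f')^(1/b)
2Nf = (200/1041)^(1/-0.112)
2Nf = 2492376.8
Nf = 1.2462e+06


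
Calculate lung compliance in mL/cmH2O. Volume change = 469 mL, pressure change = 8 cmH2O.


C = dV / dP
C = 469 / 8
C = 58.62 mL/cmH2O


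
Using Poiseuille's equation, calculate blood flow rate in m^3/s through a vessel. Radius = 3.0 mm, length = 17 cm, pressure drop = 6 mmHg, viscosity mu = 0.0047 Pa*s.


Q = pi*r^4*dP / (8*mu*L)
r = 0.003 m, L = 0.17 m
dP = 6 mmHg = 799.932 Pa
Q = 3.1846e-05 m^3/s


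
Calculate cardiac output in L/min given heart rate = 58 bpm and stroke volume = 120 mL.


CO = HR * SV
CO = 58 * 120 / 1000
CO = 6.96 L/min


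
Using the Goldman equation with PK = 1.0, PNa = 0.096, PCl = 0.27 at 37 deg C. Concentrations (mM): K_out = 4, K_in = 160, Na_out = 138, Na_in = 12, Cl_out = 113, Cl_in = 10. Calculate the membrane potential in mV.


Vm = (RT/F)*ln((PK*Ko + PNa*Nao + PCl*Cli)/(PK*Ki + PNa*Nai + PCl*Clo))
Numer = 19.948, Denom = 191.662
Vm = -60.47 mV


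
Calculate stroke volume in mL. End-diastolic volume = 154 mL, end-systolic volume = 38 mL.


SV = EDV - ESV
SV = 154 - 38
SV = 116 mL


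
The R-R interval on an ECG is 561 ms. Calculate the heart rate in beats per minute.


HR = 60 / RR_interval(s)
RR = 561 ms = 0.561 s
HR = 60 / 0.561 = 107 bpm


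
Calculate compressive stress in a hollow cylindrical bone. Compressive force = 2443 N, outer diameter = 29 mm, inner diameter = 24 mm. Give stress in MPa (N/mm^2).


A = pi*(r_o^2 - r_i^2)
r_o = 14.5 mm, r_i = 12 mm
A = 208.131 mm^2
sigma = F/A = 2443 / 208.131
sigma = 11.74 MPa


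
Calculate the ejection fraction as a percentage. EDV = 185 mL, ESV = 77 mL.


SV = EDV - ESV = 185 - 77 = 108 mL
EF = SV/EDV * 100 = 108/185 * 100
EF = 58.38%


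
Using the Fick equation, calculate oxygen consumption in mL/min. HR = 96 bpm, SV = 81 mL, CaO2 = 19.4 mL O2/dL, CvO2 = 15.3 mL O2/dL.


CO = HR*SV = 96*81/1000 = 7.776 L/min
a-v O2 diff = 19.4 - 15.3 = 4.1 mL/dL
VO2 = CO * (CaO2-CvO2) * 10 dL/L
VO2 = 7.776 * 4.1 * 10
VO2 = 318.8 mL/min


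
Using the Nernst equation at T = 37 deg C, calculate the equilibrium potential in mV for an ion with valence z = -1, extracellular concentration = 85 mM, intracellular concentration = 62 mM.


E = (RT/(zF)) * ln(C_out/C_in)
T = 37 + 273.15 = 310.15 K
E = (8.314 * 310.15 / (-1 * 96485)) * ln(85/62)
E = -8.432 mV


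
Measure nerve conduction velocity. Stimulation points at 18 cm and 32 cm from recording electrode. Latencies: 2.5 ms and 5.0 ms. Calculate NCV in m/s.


Distance = (32 - 18) / 100 = 0.14 m
dt = (5.0 - 2.5) / 1000 = 0.0025 s
NCV = dist / dt = 56 m/s


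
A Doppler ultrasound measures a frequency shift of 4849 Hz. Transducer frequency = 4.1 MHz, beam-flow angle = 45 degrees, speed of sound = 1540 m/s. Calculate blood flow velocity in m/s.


v = fd * c / (2 * f0 * cos(theta))
v = 4849 * 1540 / (2 * 4.1000e+06 * cos(45))
v = 1.288 m/s


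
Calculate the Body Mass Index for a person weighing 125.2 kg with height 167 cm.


BMI = weight / height^2
height = 167 cm = 1.67 m
BMI = 125.2 / 1.67^2
BMI = 44.89 kg/m^2


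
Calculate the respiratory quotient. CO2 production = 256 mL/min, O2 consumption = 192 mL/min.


RQ = VCO2 / VO2
RQ = 256 / 192
RQ = 1.333


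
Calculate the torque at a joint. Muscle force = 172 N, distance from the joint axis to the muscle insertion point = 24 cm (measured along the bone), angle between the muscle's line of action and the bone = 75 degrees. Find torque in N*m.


Torque = F * d * sin(theta)   (moment arm = d*sin(theta))
d = 24 cm = 0.24 m
Torque = 172 * 0.24 * sin(75)
Torque = 39.87 N*m


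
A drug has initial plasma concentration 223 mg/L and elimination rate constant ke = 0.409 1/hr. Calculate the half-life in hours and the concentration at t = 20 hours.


t_half = ln(2) / ke = 0.693147 / 0.409 = 1.695 hr
C(t) = C0 * exp(-ke*t) = 223 * exp(-0.409*20)
C(20) = 0.06249 mg/L


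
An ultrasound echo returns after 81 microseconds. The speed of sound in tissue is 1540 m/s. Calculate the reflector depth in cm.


depth = c * t / 2
t = 81 us = 8.1000e-05 s
depth = 1540 * 8.1000e-05 / 2
depth = 0.06237 m = 6.237 cm
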